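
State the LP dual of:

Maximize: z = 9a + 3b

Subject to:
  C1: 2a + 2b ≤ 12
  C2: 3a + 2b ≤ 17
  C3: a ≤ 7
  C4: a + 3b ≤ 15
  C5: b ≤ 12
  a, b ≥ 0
Minimize: z = 12y1 + 17y2 + 7y3 + 15y4 + 12y5

Subject to:
  C1: -2y1 - 3y2 - y3 - y4 ≤ -9
  C2: -2y1 - 2y2 - 3y4 - y5 ≤ -3
  y1, y2, y3, y4, y5 ≥ 0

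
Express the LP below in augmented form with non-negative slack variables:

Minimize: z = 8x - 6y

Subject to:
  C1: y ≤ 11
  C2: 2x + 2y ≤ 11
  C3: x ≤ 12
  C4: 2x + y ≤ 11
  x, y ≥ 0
min z = 8x - 6y

s.t.
  y + s1 = 11
  2x + 2y + s2 = 11
  x + s3 = 12
  2x + y + s4 = 11
  x, y, s1, s2, s3, s4 ≥ 0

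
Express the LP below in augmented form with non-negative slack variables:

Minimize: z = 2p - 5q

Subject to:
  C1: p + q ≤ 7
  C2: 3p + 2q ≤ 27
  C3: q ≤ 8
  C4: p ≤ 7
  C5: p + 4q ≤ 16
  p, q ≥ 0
min z = 2p - 5q

s.t.
  p + q + s1 = 7
  3p + 2q + s2 = 27
  q + s3 = 8
  p + s4 = 7
  p + 4q + s5 = 16
  p, q, s1, s2, s3, s4, s5 ≥ 0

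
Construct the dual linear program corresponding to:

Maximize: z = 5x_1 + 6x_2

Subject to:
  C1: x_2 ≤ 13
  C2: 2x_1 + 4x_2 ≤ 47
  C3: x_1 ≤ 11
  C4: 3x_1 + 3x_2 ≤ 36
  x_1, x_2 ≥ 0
Minimize: z = 13y1 + 47y2 + 11y3 + 36y4

Subject to:
  C1: -2y2 - y3 - 3y4 ≤ -5
  C2: -y1 - 4y2 - 3y4 ≤ -6
  y1, y2, y3, y4 ≥ 0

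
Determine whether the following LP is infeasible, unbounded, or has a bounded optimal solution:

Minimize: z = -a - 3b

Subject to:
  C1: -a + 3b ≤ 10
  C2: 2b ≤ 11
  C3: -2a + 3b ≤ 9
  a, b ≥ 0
Feasible point: (0, 0) satisfies every constraint, so the LP is feasible.
Direction d = (1, 0): for each constraint row a, a·d ≤ 0 —
  (-1)(1) + (3)(0) = -1 ≤ 0
  (0)(1) + (2)(0) = 0 ≤ 0
  (-2)(1) + (3)(0) = -2 ≤ 0
and d ≥ 0, so (0, 0) + t·d stays feasible for every t ≥ 0. Along this ray z = -a - 3b changes by -1 per unit t, so z → −∞.

Unbounded: there is a feasible ray along which z → −∞.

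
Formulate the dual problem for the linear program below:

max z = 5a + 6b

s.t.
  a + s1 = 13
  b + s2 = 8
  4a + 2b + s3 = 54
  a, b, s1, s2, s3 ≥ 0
Minimize: z = 13y1 + 8y2 + 54y3

Subject to:
  C1: -y1 - 4y3 ≤ -5
  C2: -y2 - 2y3 ≤ -6
  y1, y2, y3 ≥ 0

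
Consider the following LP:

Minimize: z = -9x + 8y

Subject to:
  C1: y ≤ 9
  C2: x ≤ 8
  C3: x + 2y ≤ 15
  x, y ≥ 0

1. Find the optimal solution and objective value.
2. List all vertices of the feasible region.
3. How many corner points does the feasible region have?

1. x = 8, y = 0, z = -72
2. (0, 0), (8, 0), (8, 3.5), (0, 7.5)
3. 4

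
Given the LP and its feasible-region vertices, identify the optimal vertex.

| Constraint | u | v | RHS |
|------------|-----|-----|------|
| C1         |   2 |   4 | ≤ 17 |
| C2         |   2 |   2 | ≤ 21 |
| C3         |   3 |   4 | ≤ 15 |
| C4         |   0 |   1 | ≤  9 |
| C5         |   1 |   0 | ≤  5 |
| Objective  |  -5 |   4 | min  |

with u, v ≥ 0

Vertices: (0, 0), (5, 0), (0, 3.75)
Evaluating z = -5u + 4v at each vertex:
  (0, 0): z = 0
  (5, 0): z = -25
  (0, 3.75): z = 15

The smallest value is z = -25, attained at (5, 0).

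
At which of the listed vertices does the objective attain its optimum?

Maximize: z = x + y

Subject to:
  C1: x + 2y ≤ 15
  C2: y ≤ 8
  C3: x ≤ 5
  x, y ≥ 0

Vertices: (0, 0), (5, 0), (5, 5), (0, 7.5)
Evaluating z = x + y at each vertex:
  (0, 0): z = 0
  (5, 0): z = 5
  (5, 5): z = 10
  (0, 7.5): z = 7.5

The largest value is z = 10, attained at (5, 5).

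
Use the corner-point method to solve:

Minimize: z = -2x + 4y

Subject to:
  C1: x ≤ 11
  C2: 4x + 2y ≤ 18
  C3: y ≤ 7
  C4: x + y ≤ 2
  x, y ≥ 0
Each vertex is the intersection of two constraint boundaries that also satisfies all remaining constraints:
  x = 0 and y = 0 → (0, 0)
  x + y = 2 and y = 0 → (2, 0)
  x + y = 2 and x = 0 → (0, 2)

Evaluating z = -2x + 4y at each vertex:
  (0, 0): z = 0
  (2, 0): z = -4
  (0, 2): z = 8

The minimum is at (2, 0) with z = -4.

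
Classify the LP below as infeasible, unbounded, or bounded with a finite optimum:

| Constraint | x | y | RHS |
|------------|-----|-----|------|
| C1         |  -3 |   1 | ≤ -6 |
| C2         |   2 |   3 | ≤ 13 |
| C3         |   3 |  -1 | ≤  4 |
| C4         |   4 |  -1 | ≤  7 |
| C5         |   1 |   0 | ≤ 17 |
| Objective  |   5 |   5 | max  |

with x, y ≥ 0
C3 requires 3x - y ≤ 4, while C1 (-3x + y ≤ -6) is equivalent to 3x - y ≥ 6. Together they would need 6 ≤ 3x - y ≤ 4, which is impossible since 6 > 4. No point satisfies all constraints.

Infeasible: no point satisfies all constraints simultaneously.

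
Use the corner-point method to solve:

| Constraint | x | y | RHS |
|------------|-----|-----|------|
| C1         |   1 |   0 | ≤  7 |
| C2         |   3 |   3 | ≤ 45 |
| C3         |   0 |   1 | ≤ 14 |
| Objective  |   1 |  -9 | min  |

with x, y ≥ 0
Each vertex is the intersection of two constraint boundaries that also satisfies all remaining constraints:
  x = 0 and y = 0 → (0, 0)
  x = 7 and y = 0 → (7, 0)
  x = 7 and 3x + 3y = 45 → (7, 8)
  3x + 3y = 45 and y = 14 → (1, 14)
  y = 14 and x = 0 → (0, 14)

Evaluating z = x - 9y at each vertex:
  (0, 0): z = 0
  (7, 0): z = 7
  (7, 8): z = -65
  (1, 14): z = -125
  (0, 14): z = -126

The minimum is at (0, 14) with z = -126.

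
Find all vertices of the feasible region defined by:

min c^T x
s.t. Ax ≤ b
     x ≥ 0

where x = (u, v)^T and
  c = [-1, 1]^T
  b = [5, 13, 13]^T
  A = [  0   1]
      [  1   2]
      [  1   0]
Each vertex is the intersection of two constraint boundaries that also satisfies all remaining constraints:
  u = 0 and v = 0 → (0, 0)
  u + 2v = 13 and u = 13 → (13, 0)
  v = 5 and u + 2v = 13 → (3, 5)
  v = 5 and u = 0 → (0, 5)

Vertices: (0, 0), (13, 0), (3, 5), (0, 5)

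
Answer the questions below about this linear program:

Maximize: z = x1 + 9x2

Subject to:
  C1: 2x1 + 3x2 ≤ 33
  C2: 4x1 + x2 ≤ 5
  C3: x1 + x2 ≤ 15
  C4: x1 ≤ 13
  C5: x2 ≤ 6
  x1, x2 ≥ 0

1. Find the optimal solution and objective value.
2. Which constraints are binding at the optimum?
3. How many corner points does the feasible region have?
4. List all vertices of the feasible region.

1. x1 = 0, x2 = 5, z = 45
2. C2, x1 ≥ 0
3. 3
4. (0, 0), (1.25, 0), (0, 5)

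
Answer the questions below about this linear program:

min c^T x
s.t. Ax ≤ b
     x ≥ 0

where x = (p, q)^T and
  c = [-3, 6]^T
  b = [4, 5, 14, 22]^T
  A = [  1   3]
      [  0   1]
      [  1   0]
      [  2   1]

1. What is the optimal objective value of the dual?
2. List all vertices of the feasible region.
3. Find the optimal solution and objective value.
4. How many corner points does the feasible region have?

1. -12 (by strong duality, equal to the primal optimum)
2. (0, 0), (4, 0), (0, 1.333)
3. p = 4, q = 0, z = -12
4. 3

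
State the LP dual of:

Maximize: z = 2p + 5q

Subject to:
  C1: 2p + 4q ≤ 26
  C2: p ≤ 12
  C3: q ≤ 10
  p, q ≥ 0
Minimize: z = 26y1 + 12y2 + 10y3

Subject to:
  C1: -2y1 - y2 ≤ -2
  C2: -4y1 - y3 ≤ -5
  y1, y2, y3 ≥ 0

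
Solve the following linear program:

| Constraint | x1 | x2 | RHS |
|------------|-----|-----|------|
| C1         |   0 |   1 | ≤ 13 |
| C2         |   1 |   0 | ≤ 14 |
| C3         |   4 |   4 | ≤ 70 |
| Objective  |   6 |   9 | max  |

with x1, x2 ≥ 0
Each vertex is the intersection of two constraint boundaries that also satisfies all remaining constraints:
  x1 = 0 and x2 = 0 → (0, 0)
  x1 = 14 and x2 = 0 → (14, 0)
  x1 = 14 and 4x1 + 4x2 = 70 → (14, 3.5)
  x2 = 13 and 4x1 + 4x2 = 70 → (4.5, 13)
  x2 = 13 and x1 = 0 → (0, 13)

Evaluating z = 6x1 + 9x2 at each vertex:
  (0, 0): z = 0
  (14, 0): z = 84
  (14, 3.5): z = 115.5
  (4.5, 13): z = 144
  (0, 13): z = 117

The maximum is at (4.5, 13) with z = 144.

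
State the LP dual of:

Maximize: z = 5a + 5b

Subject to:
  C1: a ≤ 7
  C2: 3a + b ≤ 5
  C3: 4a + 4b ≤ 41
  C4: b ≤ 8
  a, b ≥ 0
Minimize: z = 7y1 + 5y2 + 41y3 + 8y4

Subject to:
  C1: -y1 - 3y2 - 4y3 ≤ -5
  C2: -y2 - 4y3 - y4 ≤ -5
  y1, y2, y3, y4 ≥ 0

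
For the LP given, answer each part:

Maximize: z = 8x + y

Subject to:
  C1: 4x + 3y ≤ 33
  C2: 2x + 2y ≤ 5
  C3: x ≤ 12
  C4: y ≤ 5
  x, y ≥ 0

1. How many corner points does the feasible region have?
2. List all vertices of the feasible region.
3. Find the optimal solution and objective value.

1. 3
2. (0, 0), (2.5, 0), (0, 2.5)
3. x = 2.5, y = 0, z = 20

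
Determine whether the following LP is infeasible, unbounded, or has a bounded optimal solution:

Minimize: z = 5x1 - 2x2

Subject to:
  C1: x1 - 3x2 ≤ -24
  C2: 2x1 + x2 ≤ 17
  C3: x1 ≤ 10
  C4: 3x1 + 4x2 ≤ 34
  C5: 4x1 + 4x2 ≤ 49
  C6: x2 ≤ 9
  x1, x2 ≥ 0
The point (0, 8.5) satisfies every constraint, so the LP is feasible; the constraints give x1 ≤ 10 and x2 ≤ 9, which with x1, x2 ≥ 0 keep the feasible region inside a bounded box. A feasible, bounded LP attains a finite optimum at a vertex.

Evaluating z = 5x1 - 2x2 at each vertex:
  (0, 8): z = -16
  (0.4615, 8.154): z = -14
  (0, 8.5): z = -17

Bounded optimum: z* = -17 at (0, 8.5).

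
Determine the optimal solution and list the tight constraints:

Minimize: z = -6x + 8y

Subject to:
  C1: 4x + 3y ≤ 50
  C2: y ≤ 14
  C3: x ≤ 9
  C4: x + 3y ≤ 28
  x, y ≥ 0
Optimal: x = 9, y = 0
Slack at optimum:
  C1: slack = 14
  C2: slack = 14
  C3: slack = 0 (binding)
  C4: slack = 19
  x ≥ 0: x = 9
  y ≥ 0: y = 0 (binding)
Binding constraints: C3, y ≥ 0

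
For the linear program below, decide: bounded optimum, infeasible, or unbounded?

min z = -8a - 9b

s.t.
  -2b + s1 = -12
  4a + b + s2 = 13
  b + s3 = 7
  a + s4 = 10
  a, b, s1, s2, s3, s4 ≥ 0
The point (1.5, 7) satisfies every constraint, so the LP is feasible; the constraints give a ≤ 10 and b ≤ 7, which with a, b ≥ 0 keep the feasible region inside a bounded box. A feasible, bounded LP attains a finite optimum at a vertex.

The LP has an optimal solution: (1.5, 7) with z = -75.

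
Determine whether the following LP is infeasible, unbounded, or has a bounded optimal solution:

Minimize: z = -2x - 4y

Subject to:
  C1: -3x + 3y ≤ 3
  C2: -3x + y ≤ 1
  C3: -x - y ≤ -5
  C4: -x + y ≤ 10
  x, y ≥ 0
Feasible point: (2, 3) satisfies every constraint, so the LP is feasible.
Direction d = (1, 0): for each constraint row a, a·d ≤ 0 —
  (-3)(1) + (3)(0) = -3 ≤ 0
  (-3)(1) + (1)(0) = -3 ≤ 0
  (-1)(1) + (-1)(0) = -1 ≤ 0
  (-1)(1) + (1)(0) = -1 ≤ 0
and d ≥ 0, so (2, 3) + t·d stays feasible for every t ≥ 0. Along this ray z = -2x - 4y changes by -2 per unit t, so z → −∞.

The LP is unbounded; z can be made arbitrarily small.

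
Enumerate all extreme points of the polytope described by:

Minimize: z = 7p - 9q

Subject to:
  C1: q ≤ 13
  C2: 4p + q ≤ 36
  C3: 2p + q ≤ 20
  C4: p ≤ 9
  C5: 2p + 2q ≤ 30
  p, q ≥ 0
Each vertex is the intersection of two constraint boundaries that also satisfies all remaining constraints:
  p = 0 and q = 0 → (0, 0)
  4p + q = 36 and p = 9 → (9, 0)
  4p + q = 36 and 2p + q = 20 → (8, 4)
  2p + q = 20 and 2p + 2q = 30 → (5, 10)
  q = 13 and 2p + 2q = 30 → (2, 13)
  q = 13 and p = 0 → (0, 13)

Vertices: (0, 0), (9, 0), (8, 4), (5, 10), (2, 13), (0, 13)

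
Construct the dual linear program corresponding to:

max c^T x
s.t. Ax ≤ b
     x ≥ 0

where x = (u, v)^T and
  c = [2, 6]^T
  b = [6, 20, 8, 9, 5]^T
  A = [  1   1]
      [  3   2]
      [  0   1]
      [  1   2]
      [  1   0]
Minimize: z = 6y1 + 20y2 + 8y3 + 9y4 + 5y5

Subject to:
  C1: -y1 - 3y2 - y4 - y5 ≤ -2
  C2: -y1 - 2y2 - y3 - 2y4 ≤ -6
  y1, y2, y3, y4, y5 ≥ 0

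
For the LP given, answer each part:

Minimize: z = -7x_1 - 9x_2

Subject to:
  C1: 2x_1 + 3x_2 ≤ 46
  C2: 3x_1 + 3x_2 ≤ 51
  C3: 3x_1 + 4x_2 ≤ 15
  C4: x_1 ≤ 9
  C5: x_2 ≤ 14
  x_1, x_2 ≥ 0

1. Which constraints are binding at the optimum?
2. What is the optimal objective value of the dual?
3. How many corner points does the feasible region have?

1. C3, x_2 ≥ 0
2. -35 (by strong duality, equal to the primal optimum)
3. 3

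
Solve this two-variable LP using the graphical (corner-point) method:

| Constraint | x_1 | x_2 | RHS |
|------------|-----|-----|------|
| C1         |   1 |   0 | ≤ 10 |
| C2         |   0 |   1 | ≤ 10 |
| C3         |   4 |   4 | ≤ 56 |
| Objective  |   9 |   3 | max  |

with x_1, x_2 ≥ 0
x_1 = 10, x_2 = 4, z = 102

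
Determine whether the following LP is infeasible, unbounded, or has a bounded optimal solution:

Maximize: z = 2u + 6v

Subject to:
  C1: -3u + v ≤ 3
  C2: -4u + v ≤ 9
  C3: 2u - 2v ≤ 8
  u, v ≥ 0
Feasible point: (0, 0) satisfies every constraint, so the LP is feasible.
Direction d = (1, 1): for each constraint row a, a·d ≤ 0 —
  (-3)(1) + (1)(1) = -2 ≤ 0
  (-4)(1) + (1)(1) = -3 ≤ 0
  (2)(1) + (-2)(1) = 0 ≤ 0
and d ≥ 0, so (0, 0) + t·d stays feasible for every t ≥ 0. Along this ray z = 2u + 6v changes by 8 per unit t, so z → +∞.

The LP is unbounded; z can be made arbitrarily large.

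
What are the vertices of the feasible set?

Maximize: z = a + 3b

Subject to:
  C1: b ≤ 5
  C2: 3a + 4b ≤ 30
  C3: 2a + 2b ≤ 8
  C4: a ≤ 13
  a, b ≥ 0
Each vertex is the intersection of two constraint boundaries that also satisfies all remaining constraints:
  a = 0 and b = 0 → (0, 0)
  2a + 2b = 8 and b = 0 → (4, 0)
  2a + 2b = 8 and a = 0 → (0, 4)

Vertices: (0, 0), (4, 0), (0, 4)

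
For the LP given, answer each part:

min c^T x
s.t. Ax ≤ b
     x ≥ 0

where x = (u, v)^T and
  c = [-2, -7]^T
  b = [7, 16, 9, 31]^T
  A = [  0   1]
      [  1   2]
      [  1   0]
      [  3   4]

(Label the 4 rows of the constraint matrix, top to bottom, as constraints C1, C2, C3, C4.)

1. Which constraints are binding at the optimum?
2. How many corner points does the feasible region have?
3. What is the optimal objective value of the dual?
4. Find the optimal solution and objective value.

1. C1, C4
2. 5
3. -51 (by strong duality, equal to the primal optimum)
4. u = 1, v = 7, z = -51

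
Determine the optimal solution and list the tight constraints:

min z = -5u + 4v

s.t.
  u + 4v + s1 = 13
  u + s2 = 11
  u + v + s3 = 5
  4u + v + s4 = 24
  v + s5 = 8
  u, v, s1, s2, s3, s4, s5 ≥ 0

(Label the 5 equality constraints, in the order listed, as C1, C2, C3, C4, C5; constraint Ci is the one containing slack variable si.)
Optimal: u = 5, v = 0
Binding: C3, v ≥ 0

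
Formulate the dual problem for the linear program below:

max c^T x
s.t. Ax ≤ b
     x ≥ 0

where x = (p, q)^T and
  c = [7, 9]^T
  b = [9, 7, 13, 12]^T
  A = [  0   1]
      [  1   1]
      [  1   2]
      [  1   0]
Minimize: z = 9y1 + 7y2 + 13y3 + 12y4

Subject to:
  C1: -y2 - y3 - y4 ≤ -7
  C2: -y1 - y2 - 2y3 ≤ -9
  y1, y2, y3, y4 ≥ 0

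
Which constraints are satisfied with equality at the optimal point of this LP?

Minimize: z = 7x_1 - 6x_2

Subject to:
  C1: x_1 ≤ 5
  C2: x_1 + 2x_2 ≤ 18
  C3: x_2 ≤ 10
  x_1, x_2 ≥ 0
Optimal: x_1 = 0, x_2 = 9
Binding: C2, x_1 ≥ 0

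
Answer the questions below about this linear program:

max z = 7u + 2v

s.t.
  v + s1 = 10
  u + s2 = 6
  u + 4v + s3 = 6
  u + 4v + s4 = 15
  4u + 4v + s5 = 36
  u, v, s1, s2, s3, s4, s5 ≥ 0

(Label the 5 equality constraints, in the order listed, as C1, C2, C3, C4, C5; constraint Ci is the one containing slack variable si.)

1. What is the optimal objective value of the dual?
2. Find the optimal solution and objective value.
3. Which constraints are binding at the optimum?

1. 42 (by strong duality, equal to the primal optimum)
2. u = 6, v = 0, z = 42
3. C2, C3, v ≥ 0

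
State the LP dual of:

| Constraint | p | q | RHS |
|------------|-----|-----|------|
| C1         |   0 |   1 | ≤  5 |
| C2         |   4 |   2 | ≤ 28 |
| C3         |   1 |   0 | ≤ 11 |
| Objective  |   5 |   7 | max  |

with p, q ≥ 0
Minimize: z = 5y1 + 28y2 + 11y3

Subject to:
  C1: -4y2 - y3 ≤ -5
  C2: -y1 - 2y2 ≤ -7
  y1, y2, y3 ≥ 0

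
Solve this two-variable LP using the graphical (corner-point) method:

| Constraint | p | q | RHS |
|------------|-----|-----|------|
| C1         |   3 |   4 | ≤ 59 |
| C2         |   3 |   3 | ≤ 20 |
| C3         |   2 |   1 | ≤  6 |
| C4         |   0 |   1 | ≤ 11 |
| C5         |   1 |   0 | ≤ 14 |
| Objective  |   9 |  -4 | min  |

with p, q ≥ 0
p = 0, q = 6, z = -24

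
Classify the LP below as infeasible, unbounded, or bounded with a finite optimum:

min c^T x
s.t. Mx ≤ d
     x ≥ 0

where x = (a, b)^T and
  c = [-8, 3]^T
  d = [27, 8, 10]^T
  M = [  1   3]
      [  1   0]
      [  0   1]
The point (8, 0) satisfies every constraint, so the LP is feasible; the constraints give a ≤ 8 and b ≤ 10, which with a, b ≥ 0 keep the feasible region inside a bounded box. A feasible, bounded LP attains a finite optimum at a vertex.

Evaluating z = -8a + 3b at each vertex:
  (0, 0): z = 0
  (8, 0): z = -64
  (8, 6.333): z = -45
  (0, 9): z = 27

The LP has an optimal solution: (8, 0) with z = -64.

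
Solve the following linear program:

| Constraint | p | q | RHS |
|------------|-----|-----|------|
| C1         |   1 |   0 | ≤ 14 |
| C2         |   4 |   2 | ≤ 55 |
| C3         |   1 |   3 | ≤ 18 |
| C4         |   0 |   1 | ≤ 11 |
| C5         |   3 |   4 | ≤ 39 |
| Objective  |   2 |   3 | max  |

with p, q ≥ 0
Each vertex is the intersection of two constraint boundaries that also satisfies all remaining constraints:
  p = 0 and q = 0 → (0, 0)
  3p + 4q = 39 and q = 0 → (13, 0)
  p + 3q = 18 and 3p + 4q = 39 → (9, 3)
  p + 3q = 18 and p = 0 → (0, 6)

Evaluating z = 2p + 3q at each vertex:
  (0, 0): z = 0
  (13, 0): z = 26
  (9, 3): z = 27
  (0, 6): z = 18

The maximum is at (9, 3) with z = 27.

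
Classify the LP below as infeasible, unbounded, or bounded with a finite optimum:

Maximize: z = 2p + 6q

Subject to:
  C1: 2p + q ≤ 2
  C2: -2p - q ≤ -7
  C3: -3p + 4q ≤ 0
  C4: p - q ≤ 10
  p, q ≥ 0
C1 requires 2p + q ≤ 2, while C2 (-2p - q ≤ -7) is equivalent to 2p + q ≥ 7. Together they would need 7 ≤ 2p + q ≤ 2, which is impossible since 7 > 2. No point satisfies all constraints.

The feasible region is empty; the LP is infeasible.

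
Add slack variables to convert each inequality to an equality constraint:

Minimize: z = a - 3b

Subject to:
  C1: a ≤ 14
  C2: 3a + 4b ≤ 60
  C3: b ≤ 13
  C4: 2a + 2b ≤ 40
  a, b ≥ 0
min z = a - 3b

s.t.
  a + s1 = 14
  3a + 4b + s2 = 60
  b + s3 = 13
  2a + 2b + s4 = 40
  a, b, s1, s2, s3, s4 ≥ 0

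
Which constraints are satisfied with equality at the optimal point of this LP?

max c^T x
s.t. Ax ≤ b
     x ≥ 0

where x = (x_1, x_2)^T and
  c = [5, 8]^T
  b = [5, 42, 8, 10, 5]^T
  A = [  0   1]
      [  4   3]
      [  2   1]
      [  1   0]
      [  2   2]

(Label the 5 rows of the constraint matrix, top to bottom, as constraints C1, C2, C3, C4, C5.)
Optimal: x_1 = 0, x_2 = 2.5
Binding: C5, x_1 ≥ 0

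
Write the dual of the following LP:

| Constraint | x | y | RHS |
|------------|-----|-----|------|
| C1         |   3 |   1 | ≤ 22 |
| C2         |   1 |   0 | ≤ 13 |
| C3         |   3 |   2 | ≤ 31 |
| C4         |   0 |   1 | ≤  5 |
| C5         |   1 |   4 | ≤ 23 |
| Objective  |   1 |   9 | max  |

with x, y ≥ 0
Minimize: z = 22y1 + 13y2 + 31y3 + 5y4 + 23y5

Subject to:
  C1: -3y1 - y2 - 3y3 - y5 ≤ -1
  C2: -y1 - 2y3 - y4 - 4y5 ≤ -9
  y1, y2, y3, y4, y5 ≥ 0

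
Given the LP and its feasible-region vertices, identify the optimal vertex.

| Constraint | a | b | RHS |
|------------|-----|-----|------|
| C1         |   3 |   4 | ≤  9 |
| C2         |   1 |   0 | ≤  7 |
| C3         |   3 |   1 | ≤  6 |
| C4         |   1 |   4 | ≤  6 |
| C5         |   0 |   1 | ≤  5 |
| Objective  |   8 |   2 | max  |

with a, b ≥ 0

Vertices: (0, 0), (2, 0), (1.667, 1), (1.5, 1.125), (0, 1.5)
(2, 0) with z = 16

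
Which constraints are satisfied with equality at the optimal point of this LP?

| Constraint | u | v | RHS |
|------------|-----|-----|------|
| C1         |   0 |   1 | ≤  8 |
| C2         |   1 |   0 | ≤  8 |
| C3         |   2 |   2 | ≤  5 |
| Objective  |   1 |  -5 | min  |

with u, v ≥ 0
Optimal: u = 0, v = 2.5
Binding: C3, u ≥ 0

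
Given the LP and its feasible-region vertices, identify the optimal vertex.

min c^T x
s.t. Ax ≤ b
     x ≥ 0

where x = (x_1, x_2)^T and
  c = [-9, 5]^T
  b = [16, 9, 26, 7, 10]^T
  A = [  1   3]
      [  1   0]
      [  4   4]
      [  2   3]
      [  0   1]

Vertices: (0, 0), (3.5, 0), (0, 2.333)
Evaluating z = -9x_1 + 5x_2 at each vertex:
  (0, 0): z = 0
  (3.5, 0): z = -31.5
  (0, 2.333): z = 11.67

The smallest value is z = -31.5, attained at (3.5, 0).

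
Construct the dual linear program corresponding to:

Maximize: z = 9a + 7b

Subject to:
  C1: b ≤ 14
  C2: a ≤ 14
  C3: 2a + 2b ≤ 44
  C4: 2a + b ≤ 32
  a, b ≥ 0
Minimize: z = 14y1 + 14y2 + 44y3 + 32y4

Subject to:
  C1: -y2 - 2y3 - 2y4 ≤ -9
  C2: -y1 - 2y3 - y4 ≤ -7
  y1, y2, y3, y4 ≥ 0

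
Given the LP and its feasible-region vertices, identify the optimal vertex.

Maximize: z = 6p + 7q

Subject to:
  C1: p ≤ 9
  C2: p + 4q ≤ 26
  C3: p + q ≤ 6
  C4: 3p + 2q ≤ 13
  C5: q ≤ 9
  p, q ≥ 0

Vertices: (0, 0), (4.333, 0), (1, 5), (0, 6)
(0, 6) with z = 42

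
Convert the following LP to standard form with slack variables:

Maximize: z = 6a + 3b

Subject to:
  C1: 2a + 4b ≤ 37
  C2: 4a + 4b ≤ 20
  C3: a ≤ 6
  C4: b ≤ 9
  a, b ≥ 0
max z = 6a + 3b

s.t.
  2a + 4b + s1 = 37
  4a + 4b + s2 = 20
  a + s3 = 6
  b + s4 = 9
  a, b, s1, s2, s3, s4 ≥ 0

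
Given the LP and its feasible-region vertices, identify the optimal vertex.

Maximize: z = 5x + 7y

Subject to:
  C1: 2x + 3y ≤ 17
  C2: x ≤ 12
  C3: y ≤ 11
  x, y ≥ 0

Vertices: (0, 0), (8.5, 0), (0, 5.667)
(8.5, 0) with z = 42.5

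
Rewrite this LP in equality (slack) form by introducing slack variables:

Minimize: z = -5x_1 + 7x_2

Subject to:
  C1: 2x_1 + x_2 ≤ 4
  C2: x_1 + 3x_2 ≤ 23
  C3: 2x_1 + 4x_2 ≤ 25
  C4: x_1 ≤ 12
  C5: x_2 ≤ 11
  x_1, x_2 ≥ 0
min z = -5x_1 + 7x_2

s.t.
  2x_1 + x_2 + s1 = 4
  x_1 + 3x_2 + s2 = 23
  2x_1 + 4x_2 + s3 = 25
  x_1 + s4 = 12
  x_2 + s5 = 11
  x_1, x_2, s1, s2, s3, s4, s5 ≥ 0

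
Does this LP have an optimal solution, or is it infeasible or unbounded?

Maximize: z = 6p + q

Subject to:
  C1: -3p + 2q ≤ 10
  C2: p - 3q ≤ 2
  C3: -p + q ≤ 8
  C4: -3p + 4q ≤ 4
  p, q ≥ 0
Feasible point: (0, 0) satisfies every constraint, so the LP is feasible.
Direction d = (3, 1): for each constraint row a, a·d ≤ 0 —
  (-3)(3) + (2)(1) = -7 ≤ 0
  (1)(3) + (-3)(1) = 0 ≤ 0
  (-1)(3) + (1)(1) = -2 ≤ 0
  (-3)(3) + (4)(1) = -5 ≤ 0
and d ≥ 0, so (0, 0) + t·d stays feasible for every t ≥ 0. Along this ray z = 6p + q changes by 19 per unit t, so z → +∞.

The LP is unbounded; z can be made arbitrarily large.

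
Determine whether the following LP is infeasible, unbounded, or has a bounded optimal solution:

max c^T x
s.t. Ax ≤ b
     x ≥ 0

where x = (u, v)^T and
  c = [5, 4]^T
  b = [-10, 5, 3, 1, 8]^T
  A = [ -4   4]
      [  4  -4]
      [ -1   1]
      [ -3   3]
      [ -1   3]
One constraint requires 4u - 4v ≤ 5, while the constraint -4u + 4v ≤ -10 is equivalent to 4u - 4v ≥ 10. Together they would need 10 ≤ 4u - 4v ≤ 5, which is impossible since 10 > 5. No point satisfies all constraints.

Infeasible — the constraint set is empty.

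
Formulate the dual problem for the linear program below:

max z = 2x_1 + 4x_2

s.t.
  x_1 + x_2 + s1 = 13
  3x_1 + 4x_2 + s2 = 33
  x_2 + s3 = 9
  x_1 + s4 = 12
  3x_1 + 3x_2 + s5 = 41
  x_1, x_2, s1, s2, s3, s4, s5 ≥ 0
Minimize: z = 13y1 + 33y2 + 9y3 + 12y4 + 41y5

Subject to:
  C1: -y1 - 3y2 - y4 - 3y5 ≤ -2
  C2: -y1 - 4y2 - y3 - 3y5 ≤ -4
  y1, y2, y3, y4, y5 ≥ 0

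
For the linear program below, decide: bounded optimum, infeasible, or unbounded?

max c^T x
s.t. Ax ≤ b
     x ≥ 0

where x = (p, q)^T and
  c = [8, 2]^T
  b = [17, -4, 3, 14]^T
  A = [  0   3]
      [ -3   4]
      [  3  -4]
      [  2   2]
One constraint requires 3p - 4q ≤ 3, while the constraint -3p + 4q ≤ -4 is equivalent to 3p - 4q ≥ 4. Together they would need 4 ≤ 3p - 4q ≤ 3, which is impossible since 4 > 3. No point satisfies all constraints.

Infeasible: no point satisfies all constraints simultaneously.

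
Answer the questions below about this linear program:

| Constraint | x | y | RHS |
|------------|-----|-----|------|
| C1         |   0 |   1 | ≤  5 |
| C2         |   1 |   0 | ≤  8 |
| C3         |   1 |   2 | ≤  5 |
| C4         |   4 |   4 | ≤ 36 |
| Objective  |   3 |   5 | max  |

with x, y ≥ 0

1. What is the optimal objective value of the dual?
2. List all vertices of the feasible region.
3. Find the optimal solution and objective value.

1. 15 (by strong duality, equal to the primal optimum)
2. (0, 0), (5, 0), (0, 2.5)
3. x = 5, y = 0, z = 15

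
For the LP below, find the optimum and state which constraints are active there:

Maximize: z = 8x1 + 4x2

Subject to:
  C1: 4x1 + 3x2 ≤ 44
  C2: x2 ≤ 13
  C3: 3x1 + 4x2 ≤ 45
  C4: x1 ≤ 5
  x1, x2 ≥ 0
Optimal: x1 = 5, x2 = 7.5
Binding: C3, C4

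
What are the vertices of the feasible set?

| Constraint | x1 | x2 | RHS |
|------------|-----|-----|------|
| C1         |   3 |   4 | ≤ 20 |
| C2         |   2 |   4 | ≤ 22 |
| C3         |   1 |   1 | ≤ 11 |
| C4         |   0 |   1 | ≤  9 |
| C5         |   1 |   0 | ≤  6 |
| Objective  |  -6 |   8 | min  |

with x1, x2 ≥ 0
Each vertex is the intersection of two constraint boundaries that also satisfies all remaining constraints:
  x1 = 0 and x2 = 0 → (0, 0)
  x1 = 6 and x2 = 0 → (6, 0)
  3x1 + 4x2 = 20 and x1 = 6 → (6, 0.5)
  3x1 + 4x2 = 20 and x1 = 0 → (0, 5)

Vertices: (0, 0), (6, 0), (6, 0.5), (0, 5)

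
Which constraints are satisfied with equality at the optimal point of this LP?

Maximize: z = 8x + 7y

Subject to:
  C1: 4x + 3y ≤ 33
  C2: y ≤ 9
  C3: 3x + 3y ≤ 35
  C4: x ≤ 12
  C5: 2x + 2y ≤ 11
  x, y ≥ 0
Optimal: x = 5.5, y = 0
Slack at optimum:
  C1: slack = 11
  C2: slack = 9
  C3: slack = 18.5
  C4: slack = 6.5
  C5: slack = 0 (binding)
  x ≥ 0: x = 5.5
  y ≥ 0: y = 0 (binding)
Binding constraints: C5, y ≥ 0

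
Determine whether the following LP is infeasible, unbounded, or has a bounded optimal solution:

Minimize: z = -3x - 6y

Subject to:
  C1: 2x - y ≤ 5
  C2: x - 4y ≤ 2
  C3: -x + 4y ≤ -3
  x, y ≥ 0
C2 requires x - 4y ≤ 2, while C3 (-x + 4y ≤ -3) is equivalent to x - 4y ≥ 3. Together they would need 3 ≤ x - 4y ≤ 2, which is impossible since 3 > 2. No point satisfies all constraints.

Infeasible: no point satisfies all constraints simultaneously.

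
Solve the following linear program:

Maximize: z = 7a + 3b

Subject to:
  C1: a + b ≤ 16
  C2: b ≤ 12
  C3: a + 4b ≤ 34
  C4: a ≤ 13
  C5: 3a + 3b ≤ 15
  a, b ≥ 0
Each vertex is the intersection of two constraint boundaries that also satisfies all remaining constraints:
  a = 0 and b = 0 → (0, 0)
  3a + 3b = 15 and b = 0 → (5, 0)
  3a + 3b = 15 and a = 0 → (0, 5)

Evaluating z = 7a + 3b at each vertex:
  (0, 0): z = 0
  (5, 0): z = 35
  (0, 5): z = 15

The maximum is at (5, 0) with z = 35.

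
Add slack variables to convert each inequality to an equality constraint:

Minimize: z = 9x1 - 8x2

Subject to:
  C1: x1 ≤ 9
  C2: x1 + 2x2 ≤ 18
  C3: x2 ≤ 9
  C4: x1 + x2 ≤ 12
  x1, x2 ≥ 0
min z = 9x1 - 8x2

s.t.
  x1 + s1 = 9
  x1 + 2x2 + s2 = 18
  x2 + s3 = 9
  x1 + x2 + s4 = 12
  x1, x2, s1, s2, s3, s4 ≥ 0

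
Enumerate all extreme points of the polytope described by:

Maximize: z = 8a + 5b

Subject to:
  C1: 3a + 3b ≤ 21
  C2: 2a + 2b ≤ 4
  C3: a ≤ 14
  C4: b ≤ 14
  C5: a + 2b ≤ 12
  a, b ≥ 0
Each vertex is the intersection of two constraint boundaries that also satisfies all remaining constraints:
  a = 0 and b = 0 → (0, 0)
  2a + 2b = 4 and b = 0 → (2, 0)
  2a + 2b = 4 and a = 0 → (0, 2)

Vertices: (0, 0), (2, 0), (0, 2)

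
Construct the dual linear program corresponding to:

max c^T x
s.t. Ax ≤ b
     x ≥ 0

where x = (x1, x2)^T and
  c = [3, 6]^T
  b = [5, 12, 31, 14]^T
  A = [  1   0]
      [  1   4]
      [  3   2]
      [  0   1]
Minimize: z = 5y1 + 12y2 + 31y3 + 14y4

Subject to:
  C1: -y1 - y2 - 3y3 ≤ -3
  C2: -4y2 - 2y3 - y4 ≤ -6
  y1, y2, y3, y4 ≥ 0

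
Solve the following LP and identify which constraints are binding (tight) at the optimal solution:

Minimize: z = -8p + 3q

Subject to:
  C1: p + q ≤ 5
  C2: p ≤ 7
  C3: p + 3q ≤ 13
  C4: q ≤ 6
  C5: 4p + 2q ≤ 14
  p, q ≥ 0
Optimal: p = 3.5, q = 0
Binding: C5, q ≥ 0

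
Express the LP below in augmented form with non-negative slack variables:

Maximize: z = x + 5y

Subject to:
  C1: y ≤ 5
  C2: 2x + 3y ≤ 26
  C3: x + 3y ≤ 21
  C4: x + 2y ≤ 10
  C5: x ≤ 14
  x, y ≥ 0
max z = x + 5y

s.t.
  y + s1 = 5
  2x + 3y + s2 = 26
  x + 3y + s3 = 21
  x + 2y + s4 = 10
  x + s5 = 14
  x, y, s1, s2, s3, s4, s5 ≥ 0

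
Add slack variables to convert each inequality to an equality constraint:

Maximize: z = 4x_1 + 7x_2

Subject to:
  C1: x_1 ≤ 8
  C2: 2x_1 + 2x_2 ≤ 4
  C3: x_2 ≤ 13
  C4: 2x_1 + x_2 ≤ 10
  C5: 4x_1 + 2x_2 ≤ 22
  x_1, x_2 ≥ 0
max z = 4x_1 + 7x_2

s.t.
  x_1 + s1 = 8
  2x_1 + 2x_2 + s2 = 4
  x_2 + s3 = 13
  2x_1 + x_2 + s4 = 10
  4x_1 + 2x_2 + s5 = 22
  x_1, x_2, s1, s2, s3, s4, s5 ≥ 0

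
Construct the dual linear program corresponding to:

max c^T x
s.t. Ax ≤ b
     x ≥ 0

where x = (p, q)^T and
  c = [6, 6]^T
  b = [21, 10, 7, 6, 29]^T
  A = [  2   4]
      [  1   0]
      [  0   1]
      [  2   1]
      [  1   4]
Minimize: z = 21y1 + 10y2 + 7y3 + 6y4 + 29y5

Subject to:
  C1: -2y1 - y2 - 2y4 - y5 ≤ -6
  C2: -4y1 - y3 - y4 - 4y5 ≤ -6
  y1, y2, y3, y4, y5 ≥ 0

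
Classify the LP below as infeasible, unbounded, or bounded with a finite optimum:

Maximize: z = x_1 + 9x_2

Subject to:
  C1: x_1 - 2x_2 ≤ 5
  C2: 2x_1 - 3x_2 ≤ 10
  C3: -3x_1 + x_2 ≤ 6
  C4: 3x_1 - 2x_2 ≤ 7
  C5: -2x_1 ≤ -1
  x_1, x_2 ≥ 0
Feasible point: (1, 0) satisfies every constraint, so the LP is feasible.
Direction d = (1, 3): for each constraint row a, a·d ≤ 0 —
  (1)(1) + (-2)(3) = -5 ≤ 0
  (2)(1) + (-3)(3) = -7 ≤ 0
  (-3)(1) + (1)(3) = 0 ≤ 0
  (3)(1) + (-2)(3) = -3 ≤ 0
  (-2)(1) + (0)(3) = -2 ≤ 0
and d ≥ 0, so (1, 0) + t·d stays feasible for every t ≥ 0. Along this ray z = x_1 + 9x_2 changes by 28 per unit t, so z → +∞.

The LP is unbounded; z can be made arbitrarily large.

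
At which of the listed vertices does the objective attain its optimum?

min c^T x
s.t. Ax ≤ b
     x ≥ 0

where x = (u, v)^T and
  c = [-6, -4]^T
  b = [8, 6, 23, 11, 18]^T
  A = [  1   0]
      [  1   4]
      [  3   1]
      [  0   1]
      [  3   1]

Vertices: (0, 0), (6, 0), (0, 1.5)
Evaluating z = -6u - 4v at each vertex:
  (0, 0): z = 0
  (6, 0): z = -36
  (0, 1.5): z = -6

The smallest value is z = -36, attained at (6, 0).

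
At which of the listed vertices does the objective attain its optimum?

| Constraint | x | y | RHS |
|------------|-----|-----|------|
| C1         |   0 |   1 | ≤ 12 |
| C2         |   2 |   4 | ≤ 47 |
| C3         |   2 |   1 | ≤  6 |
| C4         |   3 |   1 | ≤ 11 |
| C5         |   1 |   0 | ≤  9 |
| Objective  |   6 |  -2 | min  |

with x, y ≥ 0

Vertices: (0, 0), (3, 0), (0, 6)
(0, 6) with z = -12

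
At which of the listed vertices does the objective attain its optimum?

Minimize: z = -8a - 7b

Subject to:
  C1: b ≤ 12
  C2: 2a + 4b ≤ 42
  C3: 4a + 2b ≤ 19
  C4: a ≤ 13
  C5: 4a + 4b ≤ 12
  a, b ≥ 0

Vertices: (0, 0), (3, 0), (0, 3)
(3, 0) with z = -24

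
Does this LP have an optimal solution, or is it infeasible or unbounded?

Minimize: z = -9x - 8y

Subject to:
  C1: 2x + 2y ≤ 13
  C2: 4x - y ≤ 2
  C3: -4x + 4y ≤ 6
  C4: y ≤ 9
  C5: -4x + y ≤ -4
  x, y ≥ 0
C2 requires 4x - y ≤ 2, while C5 (-4x + y ≤ -4) is equivalent to 4x - y ≥ 4. Together they would need 4 ≤ 4x - y ≤ 2, which is impossible since 4 > 2. No point satisfies all constraints.

Infeasible — the constraint set is empty.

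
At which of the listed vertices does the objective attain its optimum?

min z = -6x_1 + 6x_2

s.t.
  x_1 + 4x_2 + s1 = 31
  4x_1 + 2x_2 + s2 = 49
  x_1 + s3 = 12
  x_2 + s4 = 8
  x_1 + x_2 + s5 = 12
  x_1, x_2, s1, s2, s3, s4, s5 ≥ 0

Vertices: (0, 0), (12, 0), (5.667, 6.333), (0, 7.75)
(12, 0) with z = -72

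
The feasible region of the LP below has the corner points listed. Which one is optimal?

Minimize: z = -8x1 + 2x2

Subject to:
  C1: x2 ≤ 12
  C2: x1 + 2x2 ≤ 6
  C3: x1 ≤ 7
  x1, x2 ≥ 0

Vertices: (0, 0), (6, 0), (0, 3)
(6, 0) with z = -48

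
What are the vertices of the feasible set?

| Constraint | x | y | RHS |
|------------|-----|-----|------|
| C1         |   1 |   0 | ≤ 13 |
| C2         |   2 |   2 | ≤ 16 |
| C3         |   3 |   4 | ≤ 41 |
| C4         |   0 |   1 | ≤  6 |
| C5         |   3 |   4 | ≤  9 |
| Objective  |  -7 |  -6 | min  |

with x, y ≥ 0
Each vertex is the intersection of two constraint boundaries that also satisfies all remaining constraints:
  x = 0 and y = 0 → (0, 0)
  3x + 4y = 9 and y = 0 → (3, 0)
  3x + 4y = 9 and x = 0 → (0, 2.25)

Vertices: (0, 0), (3, 0), (0, 2.25)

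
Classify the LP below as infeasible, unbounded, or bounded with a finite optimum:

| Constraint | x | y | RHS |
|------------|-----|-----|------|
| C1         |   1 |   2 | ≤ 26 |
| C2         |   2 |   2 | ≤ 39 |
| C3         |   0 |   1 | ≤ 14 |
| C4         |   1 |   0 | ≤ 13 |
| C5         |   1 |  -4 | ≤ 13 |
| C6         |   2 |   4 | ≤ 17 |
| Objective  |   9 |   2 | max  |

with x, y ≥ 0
The point (8.5, 0) satisfies every constraint, so the LP is feasible; the constraints give x ≤ 13 and y ≤ 14, which with x, y ≥ 0 keep the feasible region inside a bounded box. A feasible, bounded LP attains a finite optimum at a vertex.

Evaluating z = 9x + 2y at each vertex:
  (0, 0): z = 0
  (8.5, 0): z = 76.5
  (0, 4.25): z = 8.5

Bounded optimum: z* = 76.5 at (8.5, 0).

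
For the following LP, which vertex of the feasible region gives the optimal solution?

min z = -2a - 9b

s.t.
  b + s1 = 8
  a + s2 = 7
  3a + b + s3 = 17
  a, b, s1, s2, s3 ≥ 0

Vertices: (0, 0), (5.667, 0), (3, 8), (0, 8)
(3, 8) with z = -78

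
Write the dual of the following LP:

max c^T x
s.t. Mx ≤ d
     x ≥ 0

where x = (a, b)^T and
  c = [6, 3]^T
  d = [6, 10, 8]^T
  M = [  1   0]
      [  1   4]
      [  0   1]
Minimize: z = 6y1 + 10y2 + 8y3

Subject to:
  C1: -y1 - y2 ≤ -6
  C2: -4y2 - y3 ≤ -3
  y1, y2, y3 ≥ 0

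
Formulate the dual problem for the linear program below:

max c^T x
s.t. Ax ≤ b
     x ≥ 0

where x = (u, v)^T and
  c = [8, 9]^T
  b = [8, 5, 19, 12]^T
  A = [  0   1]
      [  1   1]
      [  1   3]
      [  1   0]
Minimize: z = 8y1 + 5y2 + 19y3 + 12y4

Subject to:
  C1: -y2 - y3 - y4 ≤ -8
  C2: -y1 - y2 - 3y3 ≤ -9
  y1, y2, y3, y4 ≥ 0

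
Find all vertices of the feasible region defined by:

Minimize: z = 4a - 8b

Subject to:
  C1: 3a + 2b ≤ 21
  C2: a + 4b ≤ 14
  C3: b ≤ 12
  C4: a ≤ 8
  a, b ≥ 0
Each vertex is the intersection of two constraint boundaries that also satisfies all remaining constraints:
  a = 0 and b = 0 → (0, 0)
  3a + 2b = 21 and b = 0 → (7, 0)
  3a + 2b = 21 and a + 4b = 14 → (5.6, 2.1)
  a + 4b = 14 and a = 0 → (0, 3.5)

Vertices: (0, 0), (7, 0), (5.6, 2.1), (0, 3.5)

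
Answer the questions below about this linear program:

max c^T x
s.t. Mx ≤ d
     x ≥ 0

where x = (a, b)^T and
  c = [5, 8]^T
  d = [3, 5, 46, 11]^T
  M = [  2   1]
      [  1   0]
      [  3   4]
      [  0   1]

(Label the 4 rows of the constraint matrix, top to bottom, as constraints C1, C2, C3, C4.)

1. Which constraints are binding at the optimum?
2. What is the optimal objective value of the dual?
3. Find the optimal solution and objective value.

1. C1, a ≥ 0
2. 24 (by strong duality, equal to the primal optimum)
3. a = 0, b = 3, z = 24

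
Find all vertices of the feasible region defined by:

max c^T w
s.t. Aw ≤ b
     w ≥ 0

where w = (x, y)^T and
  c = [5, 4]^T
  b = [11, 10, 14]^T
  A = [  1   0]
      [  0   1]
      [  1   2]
Each vertex is the intersection of two constraint boundaries that also satisfies all remaining constraints:
  x = 0 and y = 0 → (0, 0)
  x = 11 and y = 0 → (11, 0)
  x = 11 and x + 2y = 14 → (11, 1.5)
  x + 2y = 14 and x = 0 → (0, 7)

Vertices: (0, 0), (11, 0), (11, 1.5), (0, 7)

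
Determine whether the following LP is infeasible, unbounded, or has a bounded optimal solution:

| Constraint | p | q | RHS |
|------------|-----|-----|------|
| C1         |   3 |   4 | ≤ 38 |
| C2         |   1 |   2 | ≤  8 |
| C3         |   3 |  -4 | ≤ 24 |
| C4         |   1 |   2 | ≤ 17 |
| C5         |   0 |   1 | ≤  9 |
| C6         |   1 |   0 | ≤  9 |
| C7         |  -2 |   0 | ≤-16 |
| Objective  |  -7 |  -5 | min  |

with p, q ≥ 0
The point (8, 0) satisfies every constraint, so the LP is feasible; the constraints give p ≤ 9 and q ≤ 9, which with p, q ≥ 0 keep the feasible region inside a bounded box. A feasible, bounded LP attains a finite optimum at a vertex.

Bounded optimum: z* = -56 at (8, 0).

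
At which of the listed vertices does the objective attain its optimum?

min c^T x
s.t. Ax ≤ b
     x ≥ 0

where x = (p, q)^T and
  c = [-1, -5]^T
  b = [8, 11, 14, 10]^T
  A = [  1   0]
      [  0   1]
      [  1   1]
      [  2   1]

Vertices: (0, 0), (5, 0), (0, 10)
(0, 10) with z = -50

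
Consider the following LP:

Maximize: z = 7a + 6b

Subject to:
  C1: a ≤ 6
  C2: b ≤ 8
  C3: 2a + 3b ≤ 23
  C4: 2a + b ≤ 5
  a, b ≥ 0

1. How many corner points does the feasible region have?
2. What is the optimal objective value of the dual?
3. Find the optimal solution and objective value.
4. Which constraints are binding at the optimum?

1. 3
2. 30 (by strong duality, equal to the primal optimum)
3. a = 0, b = 5, z = 30
4. C4, a ≥ 0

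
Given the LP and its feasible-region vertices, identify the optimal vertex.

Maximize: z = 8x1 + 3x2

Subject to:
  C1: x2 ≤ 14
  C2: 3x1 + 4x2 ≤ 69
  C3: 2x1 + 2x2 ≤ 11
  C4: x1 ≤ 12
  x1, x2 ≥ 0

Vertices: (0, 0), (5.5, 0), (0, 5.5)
Evaluating z = 8x1 + 3x2 at each vertex:
  (0, 0): z = 0
  (5.5, 0): z = 44
  (0, 5.5): z = 16.5

The largest value is z = 44, attained at (5.5, 0).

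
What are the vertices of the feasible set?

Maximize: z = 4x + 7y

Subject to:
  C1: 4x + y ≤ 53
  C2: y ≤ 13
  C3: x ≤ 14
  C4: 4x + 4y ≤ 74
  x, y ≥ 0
Each vertex is the intersection of two constraint boundaries that also satisfies all remaining constraints:
  x = 0 and y = 0 → (0, 0)
  4x + y = 53 and y = 0 → (13.25, 0)
  4x + y = 53 and 4x + 4y = 74 → (11.5, 7)
  y = 13 and 4x + 4y = 74 → (5.5, 13)
  y = 13 and x = 0 → (0, 13)

Vertices: (0, 0), (13.25, 0), (11.5, 7), (5.5, 13), (0, 13)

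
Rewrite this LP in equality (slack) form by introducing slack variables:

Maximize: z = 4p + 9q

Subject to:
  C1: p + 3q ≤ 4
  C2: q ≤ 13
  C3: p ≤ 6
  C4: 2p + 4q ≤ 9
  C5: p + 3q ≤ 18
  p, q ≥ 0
max z = 4p + 9q

s.t.
  p + 3q + s1 = 4
  q + s2 = 13
  p + s3 = 6
  2p + 4q + s4 = 9
  p + 3q + s5 = 18
  p, q, s1, s2, s3, s4, s5 ≥ 0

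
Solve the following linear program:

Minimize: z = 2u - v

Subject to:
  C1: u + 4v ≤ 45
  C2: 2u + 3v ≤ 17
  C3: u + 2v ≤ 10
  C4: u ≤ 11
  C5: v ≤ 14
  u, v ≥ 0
u = 0, v = 5, z = -5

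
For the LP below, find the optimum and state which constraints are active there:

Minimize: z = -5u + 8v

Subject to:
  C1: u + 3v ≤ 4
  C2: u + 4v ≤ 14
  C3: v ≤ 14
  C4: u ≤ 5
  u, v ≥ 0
Optimal: u = 4, v = 0
Slack at optimum:
  C1: slack = 0 (binding)
  C2: slack = 10
  C3: slack = 14
  C4: slack = 1
  u ≥ 0: u = 4
  v ≥ 0: v = 0 (binding)
Binding constraints: C1, v ≥ 0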